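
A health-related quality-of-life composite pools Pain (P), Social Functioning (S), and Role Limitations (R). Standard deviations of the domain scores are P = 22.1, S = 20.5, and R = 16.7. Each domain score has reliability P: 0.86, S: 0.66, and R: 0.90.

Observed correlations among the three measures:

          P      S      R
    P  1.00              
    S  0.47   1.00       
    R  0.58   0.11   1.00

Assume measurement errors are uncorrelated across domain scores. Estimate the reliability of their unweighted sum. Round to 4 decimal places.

Var(P+S+R) = 22.1² + 20.5² + 16.7² + 2·[22.1·20.5·0.47 + 22.1·16.7·0.58 + 20.5·16.7·0.11] = 1187.55 + 929.305 = 2116.86.
Because errors are independent across components, Cov(Tᵢ,Tⱼ) = Cov(Xᵢ,Xⱼ); the off-diagonal part of the true-score variance is the same as above.
True-score variance = [22.1²·0.86 + 20.5²·0.66 + 16.7²·0.90] + 929.305 = 948.399 + 929.305 = 1877.7.
Reliability = 1877.7 / 2116.86 = 0.8870.

0.8870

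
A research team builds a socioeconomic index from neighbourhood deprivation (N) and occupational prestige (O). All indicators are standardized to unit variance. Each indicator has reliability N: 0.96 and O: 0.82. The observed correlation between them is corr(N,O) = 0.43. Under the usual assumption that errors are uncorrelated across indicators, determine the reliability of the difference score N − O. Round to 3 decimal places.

Var(N−O) = 1 + 1 − 2·0.43 = 2 − 0.86 = 1.14.
With uncorrelated errors the cross-covariances are all true-score covariance, so they carry over unchanged; only the diagonal terms shrink to ρᵢσᵢ².
True-score variance = [0.96 + 0.82] − 0.86 = 1.78 − 0.86 = 0.92.
Reliability = 0.92 / 1.14 = 0.807.

0.807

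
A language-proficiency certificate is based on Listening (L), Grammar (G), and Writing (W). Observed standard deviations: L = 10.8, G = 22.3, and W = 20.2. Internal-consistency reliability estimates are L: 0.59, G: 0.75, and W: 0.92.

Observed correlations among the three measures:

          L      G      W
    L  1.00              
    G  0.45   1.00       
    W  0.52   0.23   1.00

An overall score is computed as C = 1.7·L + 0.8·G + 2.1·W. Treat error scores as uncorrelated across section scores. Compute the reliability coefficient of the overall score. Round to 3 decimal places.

Var(C) = 1.7²·10.8² + 0.8²·22.3² + 2.1²·20.2² + 2·[1.36·10.8·22.3·0.45 + 3.57·10.8·20.2·0.52 + 1.68·22.3·20.2·0.23] = 2454.81 + 1452.89 = 3907.7.
Because errors are independent across components, Cov(Tᵢ,Tⱼ) = Cov(Xᵢ,Xⱼ); the off-diagonal part of the true-score variance is the same as above.
True-score variance = [1.7²·10.8²·0.59 + 0.8²·22.3²·0.75 + 2.1²·20.2²·0.92] + 1452.89 = 2093.08 + 1452.89 = 3545.97.
Reliability = 3545.97 / 3907.7 = 0.907.

0.907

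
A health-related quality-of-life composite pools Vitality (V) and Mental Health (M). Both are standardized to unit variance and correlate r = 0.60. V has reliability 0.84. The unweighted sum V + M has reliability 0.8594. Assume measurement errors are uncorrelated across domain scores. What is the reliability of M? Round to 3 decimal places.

0.710

Var(V+M) = 2 + 2·0.60 = 3.200.
True-score variance = ρ_V + ρ_M + 2·0.60, so 0.8594 = (0.84 + ρ_M + 1.20) / 3.200.
ρ_M = 0.8594·3.200 − 0.84 − 1.20 = 0.710.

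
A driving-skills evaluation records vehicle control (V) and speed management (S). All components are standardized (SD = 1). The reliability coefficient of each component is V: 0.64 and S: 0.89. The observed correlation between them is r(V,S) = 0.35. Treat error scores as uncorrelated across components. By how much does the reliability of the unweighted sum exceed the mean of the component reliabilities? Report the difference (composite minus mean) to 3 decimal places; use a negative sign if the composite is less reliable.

0.061

Var(sum) = 2 + 0.7 = 2.7; true-score variance = 1.53 + 0.7 = 2.23; composite reliability = 0.8259.
Mean component reliability = 0.7650.
Difference = 0.8259 − 0.7650 = 0.061.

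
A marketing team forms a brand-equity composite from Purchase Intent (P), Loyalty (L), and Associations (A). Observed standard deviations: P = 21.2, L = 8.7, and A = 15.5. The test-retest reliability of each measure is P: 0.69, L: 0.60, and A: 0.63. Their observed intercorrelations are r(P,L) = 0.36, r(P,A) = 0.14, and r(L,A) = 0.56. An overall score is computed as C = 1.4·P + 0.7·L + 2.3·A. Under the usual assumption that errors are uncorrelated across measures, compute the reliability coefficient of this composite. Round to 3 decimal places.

Var(C) = 1.4²·21.2² + 0.7²·8.7² + 2.3²·15.5² + 2·[0.98·21.2·8.7·0.36 + 3.22·21.2·15.5·0.14 + 1.61·8.7·15.5·0.56] = 2188.91 + 669.568 = 2858.48.
With uncorrelated errors the cross-covariances are all true-score covariance, so they carry over unchanged; only the diagonal terms shrink to ρᵢσᵢ².
True-score variance = [1.4²·21.2²·0.69 + 0.7²·8.7²·0.60 + 2.3²·15.5²·0.63] + 669.568 = 1430.76 + 669.568 = 2100.32.
Reliability = 2100.32 / 2858.48 = 0.735.

0.735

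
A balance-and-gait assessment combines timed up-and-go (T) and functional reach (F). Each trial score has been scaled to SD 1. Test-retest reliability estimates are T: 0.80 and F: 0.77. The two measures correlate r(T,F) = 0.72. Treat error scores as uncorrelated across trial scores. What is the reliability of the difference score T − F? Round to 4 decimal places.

Var(T−F) = 1 + 1 − 2·0.72 = 2 − 1.44 = 0.56.
With uncorrelated errors the cross-covariances are all true-score covariance, so they carry over unchanged; only the diagonal terms shrink to ρᵢσᵢ².
True-score variance = [0.80 + 0.77] − 1.44 = 1.57 − 1.44 = 0.13.
Reliability = 0.13 / 0.56 = 0.2321.

0.2321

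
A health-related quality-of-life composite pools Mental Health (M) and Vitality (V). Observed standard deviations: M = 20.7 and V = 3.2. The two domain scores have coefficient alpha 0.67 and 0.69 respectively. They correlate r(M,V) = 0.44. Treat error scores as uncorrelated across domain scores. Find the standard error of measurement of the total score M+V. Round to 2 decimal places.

Var(total) = 438.73 + 58.2912 = 497.021.
True-score variance = 294.154 + 58.2912 = 352.445, so reliability = 0.7091.
Error variance = 497.021 − 352.445 = 144.576; SEM = √144.576 = 12.02.

12.02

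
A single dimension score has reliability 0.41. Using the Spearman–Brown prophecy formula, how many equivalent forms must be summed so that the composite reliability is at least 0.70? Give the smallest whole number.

k ≥ ρ*(1−ρ₁)/(ρ₁(1−ρ*)) = 0.70·0.59 / (0.41·0.30) = 3.358.
Smallest integer k = 4.

4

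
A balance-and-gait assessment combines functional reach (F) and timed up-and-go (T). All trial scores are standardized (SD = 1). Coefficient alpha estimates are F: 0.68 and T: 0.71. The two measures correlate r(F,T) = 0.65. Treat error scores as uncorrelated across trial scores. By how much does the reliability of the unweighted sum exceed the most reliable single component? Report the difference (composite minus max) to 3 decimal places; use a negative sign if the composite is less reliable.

0.105

Var(sum) = 2 + 1.3 = 3.3; true-score variance = 1.39 + 1.3 = 2.69; composite reliability = 0.8152.
Max component reliability = 0.7100.
Difference = 0.8152 − 0.7100 = 0.105.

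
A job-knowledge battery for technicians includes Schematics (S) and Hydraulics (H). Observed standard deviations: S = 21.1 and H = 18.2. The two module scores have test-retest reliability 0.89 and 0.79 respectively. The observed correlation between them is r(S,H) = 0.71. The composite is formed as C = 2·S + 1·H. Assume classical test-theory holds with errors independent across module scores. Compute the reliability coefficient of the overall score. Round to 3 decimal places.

Var(C) = 2²·21.1² + 18.2² + 2·[2·21.1·18.2·0.71] = 2112.08 + 1090.62 = 3202.7.
Under uncorrelated errors the observed covariances equal the true-score covariances, so only the own-variance terms attenuate.
True-score variance = [2²·21.1²·0.89 + 18.2²·0.79] + 1090.62 = 1846.63 + 1090.62 = 2937.24.
Reliability = 2937.24 / 3202.7 = 0.917.

0.917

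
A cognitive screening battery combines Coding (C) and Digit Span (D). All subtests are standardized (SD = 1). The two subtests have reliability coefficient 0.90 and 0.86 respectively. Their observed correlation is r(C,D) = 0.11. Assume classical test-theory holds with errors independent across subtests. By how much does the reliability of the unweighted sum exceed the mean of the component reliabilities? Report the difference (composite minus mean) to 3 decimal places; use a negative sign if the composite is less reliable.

0.012

Var(sum) = 2 + 0.22 = 2.22; true-score variance = 1.76 + 0.22 = 1.98; composite reliability = 0.8919.
Mean component reliability = 0.8800.
Difference = 0.8919 − 0.8800 = 0.012.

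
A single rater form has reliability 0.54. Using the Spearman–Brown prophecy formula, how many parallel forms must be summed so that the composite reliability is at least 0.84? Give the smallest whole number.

k ≥ ρ*(1−ρ₁)/(ρ₁(1−ρ*)) = 0.84·0.46 / (0.54·0.16) = 4.472.
Smallest integer k = 5.

5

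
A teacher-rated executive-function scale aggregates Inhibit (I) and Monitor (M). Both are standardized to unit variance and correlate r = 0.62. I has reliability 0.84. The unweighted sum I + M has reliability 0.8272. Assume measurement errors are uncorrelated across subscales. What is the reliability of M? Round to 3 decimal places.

0.600

Var(I+M) = 2 + 2·0.62 = 3.240.
True-score variance = ρ_I + ρ_M + 2·0.62, so 0.8272 = (0.84 + ρ_M + 1.24) / 3.240.
ρ_M = 0.8272·3.240 − 0.84 − 1.24 = 0.600.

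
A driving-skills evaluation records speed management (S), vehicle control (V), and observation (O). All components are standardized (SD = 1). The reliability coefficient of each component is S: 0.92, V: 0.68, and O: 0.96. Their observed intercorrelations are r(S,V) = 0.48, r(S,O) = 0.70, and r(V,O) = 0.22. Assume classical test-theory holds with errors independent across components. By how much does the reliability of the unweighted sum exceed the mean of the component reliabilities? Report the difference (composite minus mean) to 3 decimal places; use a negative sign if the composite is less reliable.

0.071

Var(sum) = 3 + 2.8 = 5.8; true-score variance = 2.56 + 2.8 = 5.36; composite reliability = 0.9241.
Mean component reliability = 0.8533.
Difference = 0.9241 − 0.8533 = 0.071.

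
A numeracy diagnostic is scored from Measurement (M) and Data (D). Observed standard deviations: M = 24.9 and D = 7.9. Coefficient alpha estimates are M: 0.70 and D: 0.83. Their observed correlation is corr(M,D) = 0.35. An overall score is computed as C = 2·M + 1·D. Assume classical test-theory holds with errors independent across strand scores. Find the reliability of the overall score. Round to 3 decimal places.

0.732

Var(C) = 2²·24.9² + 7.9² + 2·[2·24.9·7.9·0.35] = 2542.45 + 275.394 = 2817.84.
Because errors are independent across components, Cov(Tᵢ,Tⱼ) = Cov(Xᵢ,Xⱼ); the off-diagonal part of the true-score variance is the same as above.
True-score variance = [2²·24.9²·0.70 + 7.9²·0.83] + 275.394 = 1787.83 + 275.394 = 2063.22.
Reliability = 2063.22 / 2817.84 = 0.732.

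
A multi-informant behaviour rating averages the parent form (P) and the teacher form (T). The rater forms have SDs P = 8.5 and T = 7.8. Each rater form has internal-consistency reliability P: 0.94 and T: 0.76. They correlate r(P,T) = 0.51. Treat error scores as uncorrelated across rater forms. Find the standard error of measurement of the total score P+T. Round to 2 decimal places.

Var(total) = 133.09 + 67.626 = 200.716.
True-score variance = 114.153 + 67.626 = 181.779, so reliability = 0.9057.
Error variance = 200.716 − 181.779 = 18.9366; SEM = √18.9366 = 4.35.

4.35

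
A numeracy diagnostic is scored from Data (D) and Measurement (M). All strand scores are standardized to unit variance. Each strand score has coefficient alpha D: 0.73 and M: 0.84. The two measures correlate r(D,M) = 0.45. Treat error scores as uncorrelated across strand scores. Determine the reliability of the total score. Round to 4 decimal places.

Var(D+M) = 2 + 2·[0.45] = 2 + 0.9 = 2.9.
With uncorrelated errors the cross-covariances are all true-score covariance, so they carry over unchanged; only the diagonal terms shrink to ρᵢσᵢ².
True-score variance = [0.73 + 0.84] + 0.9 = 1.57 + 0.9 = 2.47.
Reliability = 2.47 / 2.9 = 0.8517.

0.8517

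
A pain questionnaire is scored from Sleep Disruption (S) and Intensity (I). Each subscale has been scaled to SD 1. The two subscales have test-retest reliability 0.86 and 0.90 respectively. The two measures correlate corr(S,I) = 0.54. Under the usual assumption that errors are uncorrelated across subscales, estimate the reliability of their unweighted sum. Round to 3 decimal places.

Var(S+I) = 2 + 2·[0.54] = 2 + 1.08 = 3.08.
With uncorrelated errors the cross-covariances are all true-score covariance, so they carry over unchanged; only the diagonal terms shrink to ρᵢσᵢ².
True-score variance = [0.86 + 0.90] + 1.08 = 1.76 + 1.08 = 2.84.
Reliability = 2.84 / 3.08 = 0.922.

0.922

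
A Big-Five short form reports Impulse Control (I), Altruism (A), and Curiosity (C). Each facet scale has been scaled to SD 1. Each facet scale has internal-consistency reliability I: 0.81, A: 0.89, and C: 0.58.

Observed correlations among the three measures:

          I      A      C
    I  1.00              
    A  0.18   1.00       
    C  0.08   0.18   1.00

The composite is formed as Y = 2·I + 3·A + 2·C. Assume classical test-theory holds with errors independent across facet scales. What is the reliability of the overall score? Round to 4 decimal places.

Var(Y) = 2² + 3² + 2² + 2·[6·0.18 + 4·0.08 + 6·0.18] = 17 + 4.96 = 21.96.
With uncorrelated errors the cross-covariances are all true-score covariance, so they carry over unchanged; only the diagonal terms shrink to ρᵢσᵢ².
True-score variance = [2²·0.81 + 3²·0.89 + 2²·0.58] + 4.96 = 13.57 + 4.96 = 18.53.
Reliability = 18.53 / 21.96 = 0.8438.

0.8438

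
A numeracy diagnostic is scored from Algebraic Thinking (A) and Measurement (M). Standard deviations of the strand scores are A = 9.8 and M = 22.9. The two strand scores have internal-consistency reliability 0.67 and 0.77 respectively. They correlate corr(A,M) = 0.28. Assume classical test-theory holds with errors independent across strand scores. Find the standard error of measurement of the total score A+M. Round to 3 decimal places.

Var(total) = 620.45 + 125.675 = 746.125.
True-score variance = 468.143 + 125.675 = 593.818, so reliability = 0.7959.
Error variance = 746.125 − 593.818 = 152.308; SEM = √152.308 = 12.341.

12.341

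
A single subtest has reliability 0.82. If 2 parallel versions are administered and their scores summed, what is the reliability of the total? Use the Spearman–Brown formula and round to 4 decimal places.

ρ_k = kρ / (1 + (k−1)ρ) = 2·0.82 / (1 + 1·0.82) = 1.640 / 1.820 = 0.9011.

0.9011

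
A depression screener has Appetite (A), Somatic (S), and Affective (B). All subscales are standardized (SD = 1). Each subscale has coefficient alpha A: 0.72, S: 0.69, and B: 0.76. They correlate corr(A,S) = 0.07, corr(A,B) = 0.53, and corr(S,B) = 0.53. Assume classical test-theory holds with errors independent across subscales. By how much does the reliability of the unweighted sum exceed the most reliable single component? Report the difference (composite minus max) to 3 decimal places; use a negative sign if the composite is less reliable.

Var(sum) = 3 + 2.26 = 5.26; true-score variance = 2.17 + 2.26 = 4.43; composite reliability = 0.8422.
Max component reliability = 0.7600.
Difference = 0.8422 − 0.7600 = 0.082.

0.082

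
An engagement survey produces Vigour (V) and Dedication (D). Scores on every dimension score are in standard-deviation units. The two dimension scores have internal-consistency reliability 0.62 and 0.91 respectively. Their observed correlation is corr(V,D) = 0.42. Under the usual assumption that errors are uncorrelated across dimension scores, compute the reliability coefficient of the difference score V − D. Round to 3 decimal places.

0.595

Var(V−D) = 1 + 1 − 2·0.42 = 2 − 0.84 = 1.16.
Under uncorrelated errors the observed covariances equal the true-score covariances, so only the own-variance terms attenuate.
True-score variance = [0.62 + 0.91] − 0.84 = 1.53 − 0.84 = 0.69.
Reliability = 0.69 / 1.16 = 0.595.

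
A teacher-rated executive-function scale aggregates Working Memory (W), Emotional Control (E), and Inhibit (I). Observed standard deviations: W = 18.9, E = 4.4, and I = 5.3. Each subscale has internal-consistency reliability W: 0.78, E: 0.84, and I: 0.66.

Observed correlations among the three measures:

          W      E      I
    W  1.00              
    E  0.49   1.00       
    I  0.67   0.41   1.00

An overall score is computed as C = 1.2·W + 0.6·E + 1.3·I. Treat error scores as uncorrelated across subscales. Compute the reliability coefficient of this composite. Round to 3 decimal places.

Var(C) = 1.2²·18.9² + 0.6²·4.4² + 1.3²·5.3² + 2·[0.72·18.9·4.4·0.49 + 1.56·18.9·5.3·0.67 + 0.78·4.4·5.3·0.41] = 568.824 + 282.989 = 851.813.
Because errors are independent across components, Cov(Tᵢ,Tⱼ) = Cov(Xᵢ,Xⱼ); the off-diagonal part of the true-score variance is the same as above.
True-score variance = [1.2²·18.9²·0.78 + 0.6²·4.4²·0.84 + 1.3²·5.3²·0.66] + 282.989 = 438.404 + 282.989 = 721.393.
Reliability = 721.393 / 851.813 = 0.847.

0.847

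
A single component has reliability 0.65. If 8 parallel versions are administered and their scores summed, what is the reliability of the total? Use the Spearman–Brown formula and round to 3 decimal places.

0.937

ρ_k = kρ / (1 + (k−1)ρ) = 8·0.65 / (1 + 7·0.65) = 5.200 / 5.550 = 0.937.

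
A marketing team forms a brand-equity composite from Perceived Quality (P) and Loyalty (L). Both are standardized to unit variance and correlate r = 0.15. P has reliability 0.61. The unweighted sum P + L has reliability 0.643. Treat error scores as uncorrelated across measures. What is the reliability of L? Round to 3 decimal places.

0.569

Var(P+L) = 2 + 2·0.15 = 2.300.
True-score variance = ρ_P + ρ_L + 2·0.15, so 0.643 = (0.61 + ρ_L + 0.30) / 2.300.
ρ_L = 0.643·2.300 − 0.61 − 0.30 = 0.569.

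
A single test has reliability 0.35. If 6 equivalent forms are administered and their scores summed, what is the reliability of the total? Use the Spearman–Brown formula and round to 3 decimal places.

ρ_k = kρ / (1 + (k−1)ρ) = 6·0.35 / (1 + 5·0.35) = 2.100 / 2.750 = 0.764.

0.764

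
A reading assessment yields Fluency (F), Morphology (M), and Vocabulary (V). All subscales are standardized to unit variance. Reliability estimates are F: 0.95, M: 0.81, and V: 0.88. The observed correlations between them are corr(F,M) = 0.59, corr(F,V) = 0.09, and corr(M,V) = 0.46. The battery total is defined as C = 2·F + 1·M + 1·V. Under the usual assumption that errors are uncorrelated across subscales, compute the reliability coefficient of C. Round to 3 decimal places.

0.947

Var(C) = 2² + 1 + 1 + 2·[2·0.59 + 2·0.09 + 0.46] = 6 + 3.64 = 9.64.
Because errors are independent across components, Cov(Tᵢ,Tⱼ) = Cov(Xᵢ,Xⱼ); the off-diagonal part of the true-score variance is the same as above.
True-score variance = [2²·0.95 + 0.81 + 0.88] + 3.64 = 5.49 + 3.64 = 9.13.
Reliability = 9.13 / 9.64 = 0.947.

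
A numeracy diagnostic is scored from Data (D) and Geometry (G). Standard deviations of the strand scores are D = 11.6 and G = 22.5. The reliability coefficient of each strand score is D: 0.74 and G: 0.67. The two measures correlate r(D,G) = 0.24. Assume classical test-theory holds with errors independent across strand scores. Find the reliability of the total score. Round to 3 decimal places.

0.736

Var(D+G) = 11.6² + 22.5² + 2·[11.6·22.5·0.24] = 640.81 + 125.28 = 766.09.
With uncorrelated errors the cross-covariances are all true-score covariance, so they carry over unchanged; only the diagonal terms shrink to ρᵢσᵢ².
True-score variance = [11.6²·0.74 + 22.5²·0.67] + 125.28 = 438.762 + 125.28 = 564.042.
Reliability = 564.042 / 766.09 = 0.736.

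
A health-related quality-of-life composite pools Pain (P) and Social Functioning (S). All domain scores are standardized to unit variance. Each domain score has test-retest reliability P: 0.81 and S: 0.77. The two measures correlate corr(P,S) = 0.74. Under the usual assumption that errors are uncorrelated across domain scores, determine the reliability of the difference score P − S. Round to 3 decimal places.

0.192

Var(P−S) = 1 + 1 − 2·0.74 = 2 − 1.48 = 0.52.
Under uncorrelated errors the observed covariances equal the true-score covariances, so only the own-variance terms attenuate.
True-score variance = [0.81 + 0.77] − 1.48 = 1.58 − 1.48 = 0.1.
Reliability = 0.1 / 0.52 = 0.192.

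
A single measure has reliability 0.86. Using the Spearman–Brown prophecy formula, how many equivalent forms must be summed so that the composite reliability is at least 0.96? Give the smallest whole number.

k ≥ ρ*(1−ρ₁)/(ρ₁(1−ρ*)) = 0.96·0.14 / (0.86·0.04) = 3.907.
Smallest integer k = 4.

4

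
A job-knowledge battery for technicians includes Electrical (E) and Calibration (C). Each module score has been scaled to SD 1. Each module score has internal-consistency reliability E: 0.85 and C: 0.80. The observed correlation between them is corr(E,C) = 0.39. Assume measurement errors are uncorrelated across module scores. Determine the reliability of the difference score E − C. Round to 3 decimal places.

0.713

Var(E−C) = 1 + 1 − 2·0.39 = 2 − 0.78 = 1.22.
Under uncorrelated errors the observed covariances equal the true-score covariances, so only the own-variance terms attenuate.
True-score variance = [0.85 + 0.80] − 0.78 = 1.65 − 0.78 = 0.87.
Reliability = 0.87 / 1.22 = 0.713.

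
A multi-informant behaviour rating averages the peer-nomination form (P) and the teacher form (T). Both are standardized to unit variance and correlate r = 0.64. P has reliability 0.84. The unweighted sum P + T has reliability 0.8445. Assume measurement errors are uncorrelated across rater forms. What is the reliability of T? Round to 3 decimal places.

Var(P+T) = 2 + 2·0.64 = 3.280.
True-score variance = ρ_P + ρ_T + 2·0.64, so 0.8445 = (0.84 + ρ_T + 1.28) / 3.280.
ρ_T = 0.8445·3.280 − 0.84 − 1.28 = 0.650.

0.650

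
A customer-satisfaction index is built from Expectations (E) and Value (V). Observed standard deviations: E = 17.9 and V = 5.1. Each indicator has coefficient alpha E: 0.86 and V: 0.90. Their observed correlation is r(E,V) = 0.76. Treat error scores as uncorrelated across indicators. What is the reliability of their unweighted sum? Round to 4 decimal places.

0.9022

Var(E+V) = 17.9² + 5.1² + 2·[17.9·5.1·0.76] = 346.42 + 138.761 = 485.181.
Because errors are independent across components, Cov(Tᵢ,Tⱼ) = Cov(Xᵢ,Xⱼ); the off-diagonal part of the true-score variance is the same as above.
True-score variance = [17.9²·0.86 + 5.1²·0.90] + 138.761 = 298.962 + 138.761 = 437.722.
Reliability = 437.722 / 485.181 = 0.9022.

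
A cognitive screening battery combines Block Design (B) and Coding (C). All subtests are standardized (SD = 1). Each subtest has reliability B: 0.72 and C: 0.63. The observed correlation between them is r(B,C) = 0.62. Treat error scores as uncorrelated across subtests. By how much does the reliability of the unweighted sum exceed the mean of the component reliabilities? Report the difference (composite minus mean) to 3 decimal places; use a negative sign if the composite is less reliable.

0.124

Var(sum) = 2 + 1.24 = 3.24; true-score variance = 1.35 + 1.24 = 2.59; composite reliability = 0.7994.
Mean component reliability = 0.6750.
Difference = 0.7994 − 0.6750 = 0.124.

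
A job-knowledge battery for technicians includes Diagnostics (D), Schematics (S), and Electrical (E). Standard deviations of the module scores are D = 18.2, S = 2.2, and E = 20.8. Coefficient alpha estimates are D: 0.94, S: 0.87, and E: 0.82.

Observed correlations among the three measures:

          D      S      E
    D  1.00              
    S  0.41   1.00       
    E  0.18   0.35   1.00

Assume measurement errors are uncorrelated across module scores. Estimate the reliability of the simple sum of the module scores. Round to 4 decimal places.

0.8986

Var(D+S+E) = 18.2² + 2.2² + 20.8² + 2·[18.2·2.2·0.41 + 18.2·20.8·0.18 + 2.2·20.8·0.35] = 768.72 + 201.146 = 969.866.
Because errors are independent across components, Cov(Tᵢ,Tⱼ) = Cov(Xᵢ,Xⱼ); the off-diagonal part of the true-score variance is the same as above.
True-score variance = [18.2²·0.94 + 2.2²·0.87 + 20.8²·0.82] + 201.146 = 670.341 + 201.146 = 871.488.
Reliability = 871.488 / 969.866 = 0.8986.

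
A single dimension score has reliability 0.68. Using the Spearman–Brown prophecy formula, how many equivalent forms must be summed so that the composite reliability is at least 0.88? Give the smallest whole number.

k ≥ ρ*(1−ρ₁)/(ρ₁(1−ρ*)) = 0.88·0.32 / (0.68·0.12) = 3.451.
Smallest integer k = 4.

4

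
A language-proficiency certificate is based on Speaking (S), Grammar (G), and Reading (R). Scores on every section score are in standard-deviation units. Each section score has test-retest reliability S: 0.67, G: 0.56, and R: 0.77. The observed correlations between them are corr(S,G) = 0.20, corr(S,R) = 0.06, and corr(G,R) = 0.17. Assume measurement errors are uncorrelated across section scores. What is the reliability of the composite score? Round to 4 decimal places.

0.7409

Var(S+G+R) = 3 + 2·[0.20 + 0.06 + 0.17] = 3 + 0.86 = 3.86.
Because errors are independent across components, Cov(Tᵢ,Tⱼ) = Cov(Xᵢ,Xⱼ); the off-diagonal part of the true-score variance is the same as above.
True-score variance = [0.67 + 0.56 + 0.77] + 0.86 = 2 + 0.86 = 2.86.
Reliability = 2.86 / 3.86 = 0.7409.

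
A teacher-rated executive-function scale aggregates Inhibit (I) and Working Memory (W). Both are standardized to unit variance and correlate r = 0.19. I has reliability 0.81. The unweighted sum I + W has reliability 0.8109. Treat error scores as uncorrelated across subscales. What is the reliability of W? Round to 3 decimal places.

0.740

Var(I+W) = 2 + 2·0.19 = 2.380.
True-score variance = ρ_I + ρ_W + 2·0.19, so 0.8109 = (0.81 + ρ_W + 0.38) / 2.380.
ρ_W = 0.8109·2.380 − 0.81 − 0.38 = 0.740.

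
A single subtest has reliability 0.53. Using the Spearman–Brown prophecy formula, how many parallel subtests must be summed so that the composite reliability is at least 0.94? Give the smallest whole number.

k ≥ ρ*(1−ρ₁)/(ρ₁(1−ρ*)) = 0.94·0.47 / (0.53·0.06) = 13.893.
Smallest integer k = 14.

14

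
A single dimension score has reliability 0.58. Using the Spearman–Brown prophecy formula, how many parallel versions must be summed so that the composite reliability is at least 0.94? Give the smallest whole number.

k ≥ ρ*(1−ρ₁)/(ρ₁(1−ρ*)) = 0.94·0.42 / (0.58·0.06) = 11.345.
Smallest integer k = 12.

12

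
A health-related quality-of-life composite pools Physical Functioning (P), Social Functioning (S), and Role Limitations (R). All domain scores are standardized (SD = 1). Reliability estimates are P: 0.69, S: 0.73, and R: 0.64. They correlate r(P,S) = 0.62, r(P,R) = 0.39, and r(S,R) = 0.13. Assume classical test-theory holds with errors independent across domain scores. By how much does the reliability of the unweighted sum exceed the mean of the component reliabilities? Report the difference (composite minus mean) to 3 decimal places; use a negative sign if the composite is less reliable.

Var(sum) = 3 + 2.28 = 5.28; true-score variance = 2.06 + 2.28 = 4.34; composite reliability = 0.8220.
Mean component reliability = 0.6867.
Difference = 0.8220 − 0.6867 = 0.135.

0.135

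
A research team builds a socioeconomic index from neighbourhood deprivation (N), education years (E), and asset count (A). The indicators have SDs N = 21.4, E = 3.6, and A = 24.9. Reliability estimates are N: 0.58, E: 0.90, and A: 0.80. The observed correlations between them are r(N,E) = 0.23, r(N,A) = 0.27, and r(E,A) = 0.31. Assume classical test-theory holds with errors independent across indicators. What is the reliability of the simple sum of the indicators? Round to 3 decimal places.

Var(N+E+A) = 21.4² + 3.6² + 24.9² + 2·[21.4·3.6·0.23 + 21.4·24.9·0.27 + 3.6·24.9·0.31] = 1090.93 + 378.76 = 1469.69.
With uncorrelated errors the cross-covariances are all true-score covariance, so they carry over unchanged; only the diagonal terms shrink to ρᵢσᵢ².
True-score variance = [21.4²·0.58 + 3.6²·0.90 + 24.9²·0.80] + 378.76 = 773.289 + 378.76 = 1152.05.
Reliability = 1152.05 / 1469.69 = 0.784.

0.784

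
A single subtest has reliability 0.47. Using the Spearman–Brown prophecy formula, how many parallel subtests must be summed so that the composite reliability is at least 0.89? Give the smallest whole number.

10

k ≥ ρ*(1−ρ₁)/(ρ₁(1−ρ*)) = 0.89·0.53 / (0.47·0.11) = 9.124.
Smallest integer k = 10.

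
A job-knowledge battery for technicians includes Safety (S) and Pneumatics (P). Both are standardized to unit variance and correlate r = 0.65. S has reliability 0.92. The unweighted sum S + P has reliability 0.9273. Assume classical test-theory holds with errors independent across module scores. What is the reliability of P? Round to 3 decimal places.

Var(S+P) = 2 + 2·0.65 = 3.300.
True-score variance = ρ_S + ρ_P + 2·0.65, so 0.9273 = (0.92 + ρ_P + 1.30) / 3.300.
ρ_P = 0.9273·3.300 − 0.92 − 1.30 = 0.840.

0.840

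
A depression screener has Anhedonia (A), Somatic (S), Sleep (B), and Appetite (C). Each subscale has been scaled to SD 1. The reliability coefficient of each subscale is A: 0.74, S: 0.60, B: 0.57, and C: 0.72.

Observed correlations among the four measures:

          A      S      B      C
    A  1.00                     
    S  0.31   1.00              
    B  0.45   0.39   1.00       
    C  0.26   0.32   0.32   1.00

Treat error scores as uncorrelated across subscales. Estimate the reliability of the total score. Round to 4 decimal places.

0.8309

Var(A+S+B+C) = 4 + 2·[0.31 + 0.45 + 0.26 + 0.39 + 0.32 + 0.32] = 4 + 4.1 = 8.1.
Under uncorrelated errors the observed covariances equal the true-score covariances, so only the own-variance terms attenuate.
True-score variance = [0.74 + 0.60 + 0.57 + 0.72] + 4.1 = 2.63 + 4.1 = 6.73.
Reliability = 6.73 / 8.1 = 0.8309.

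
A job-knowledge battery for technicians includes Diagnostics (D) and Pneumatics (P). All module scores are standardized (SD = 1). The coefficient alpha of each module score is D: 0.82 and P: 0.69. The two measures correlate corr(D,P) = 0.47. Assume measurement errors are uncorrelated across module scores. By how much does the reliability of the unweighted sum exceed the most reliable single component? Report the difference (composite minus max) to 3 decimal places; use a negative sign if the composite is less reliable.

Var(sum) = 2 + 0.94 = 2.94; true-score variance = 1.51 + 0.94 = 2.45; composite reliability = 0.8333.
Max component reliability = 0.8200.
Difference = 0.8333 − 0.8200 = 0.013.

0.013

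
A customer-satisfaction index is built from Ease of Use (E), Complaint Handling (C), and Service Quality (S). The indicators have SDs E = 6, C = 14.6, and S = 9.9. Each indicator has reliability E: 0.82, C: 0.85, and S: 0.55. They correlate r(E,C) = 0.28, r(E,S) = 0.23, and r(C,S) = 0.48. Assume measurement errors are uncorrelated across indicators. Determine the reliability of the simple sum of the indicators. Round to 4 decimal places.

0.8532

Var(E+C+S) = 6² + 14.6² + 9.9² + 2·[6·14.6·0.28 + 6·9.9·0.23 + 14.6·9.9·0.48] = 347.17 + 215.138 = 562.308.
With uncorrelated errors the cross-covariances are all true-score covariance, so they carry over unchanged; only the diagonal terms shrink to ρᵢσᵢ².
True-score variance = [6²·0.82 + 14.6²·0.85 + 9.9²·0.55] + 215.138 = 264.611 + 215.138 = 479.75.
Reliability = 479.75 / 562.308 = 0.8532.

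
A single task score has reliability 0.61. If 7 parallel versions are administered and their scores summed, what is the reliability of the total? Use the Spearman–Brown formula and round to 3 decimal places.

0.916

ρ_k = kρ / (1 + (k−1)ρ) = 7·0.61 / (1 + 6·0.61) = 4.270 / 4.660 = 0.916.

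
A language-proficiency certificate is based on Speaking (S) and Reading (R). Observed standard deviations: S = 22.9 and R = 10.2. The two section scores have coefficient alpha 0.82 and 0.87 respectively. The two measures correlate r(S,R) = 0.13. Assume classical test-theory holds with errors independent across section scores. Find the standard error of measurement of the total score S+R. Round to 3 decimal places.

10.388

Var(total) = 628.45 + 60.7308 = 689.181.
True-score variance = 520.531 + 60.7308 = 581.262, so reliability = 0.8434.
Error variance = 689.181 − 581.262 = 107.919; SEM = √107.919 = 10.388.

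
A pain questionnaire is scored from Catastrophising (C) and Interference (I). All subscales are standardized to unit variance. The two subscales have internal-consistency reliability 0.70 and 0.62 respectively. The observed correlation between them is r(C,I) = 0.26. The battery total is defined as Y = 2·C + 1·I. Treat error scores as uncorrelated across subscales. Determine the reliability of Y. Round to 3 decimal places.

0.738

Var(Y) = 2² + 1 + 2·[2·0.26] = 5 + 1.04 = 6.04.
With uncorrelated errors the cross-covariances are all true-score covariance, so they carry over unchanged; only the diagonal terms shrink to ρᵢσᵢ².
True-score variance = [2²·0.70 + 0.62] + 1.04 = 3.42 + 1.04 = 4.46.
Reliability = 4.46 / 6.04 = 0.738.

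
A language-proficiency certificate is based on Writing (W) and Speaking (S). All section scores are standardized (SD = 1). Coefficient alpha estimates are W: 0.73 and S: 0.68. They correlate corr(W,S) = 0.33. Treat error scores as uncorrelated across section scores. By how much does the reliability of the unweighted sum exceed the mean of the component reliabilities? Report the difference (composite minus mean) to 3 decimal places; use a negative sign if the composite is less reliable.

0.073

Var(sum) = 2 + 0.66 = 2.66; true-score variance = 1.41 + 0.66 = 2.07; composite reliability = 0.7782.
Mean component reliability = 0.7050.
Difference = 0.7782 − 0.7050 = 0.073.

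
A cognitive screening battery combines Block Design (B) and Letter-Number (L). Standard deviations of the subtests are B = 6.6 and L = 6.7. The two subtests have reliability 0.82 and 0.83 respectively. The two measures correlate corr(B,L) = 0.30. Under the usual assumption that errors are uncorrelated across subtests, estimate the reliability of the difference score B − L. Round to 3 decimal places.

0.750

Var(B−L) = 6.6² + 6.7² − 2·6.6·6.7·0.30 = 88.45 − 26.532 = 61.918.
With uncorrelated errors the cross-covariances are all true-score covariance, so they carry over unchanged; only the diagonal terms shrink to ρᵢσᵢ².
True-score variance = [6.6²·0.82 + 6.7²·0.83] − 26.532 = 72.9779 − 26.532 = 46.4459.
Reliability = 46.4459 / 61.918 = 0.750.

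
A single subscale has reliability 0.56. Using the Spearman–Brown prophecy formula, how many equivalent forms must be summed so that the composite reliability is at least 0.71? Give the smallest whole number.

k ≥ ρ*(1−ρ₁)/(ρ₁(1−ρ*)) = 0.71·0.44 / (0.56·0.29) = 1.924.
Smallest integer k = 2.

2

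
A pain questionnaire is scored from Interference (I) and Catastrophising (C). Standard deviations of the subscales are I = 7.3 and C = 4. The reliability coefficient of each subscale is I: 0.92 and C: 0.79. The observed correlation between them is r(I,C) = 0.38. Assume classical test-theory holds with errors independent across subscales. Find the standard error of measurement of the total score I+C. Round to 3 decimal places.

Var(total) = 69.29 + 22.192 = 91.482.
True-score variance = 61.6668 + 22.192 = 83.8588, so reliability = 0.9167.
Error variance = 91.482 − 83.8588 = 7.6232; SEM = √7.6232 = 2.761.

2.761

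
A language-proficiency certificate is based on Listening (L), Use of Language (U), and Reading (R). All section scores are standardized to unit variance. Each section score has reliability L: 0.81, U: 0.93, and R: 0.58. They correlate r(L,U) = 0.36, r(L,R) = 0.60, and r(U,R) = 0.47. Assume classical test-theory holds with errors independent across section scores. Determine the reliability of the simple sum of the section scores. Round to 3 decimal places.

Var(L+U+R) = 3 + 2·[0.36 + 0.60 + 0.47] = 3 + 2.86 = 5.86.
Because errors are independent across components, Cov(Tᵢ,Tⱼ) = Cov(Xᵢ,Xⱼ); the off-diagonal part of the true-score variance is the same as above.
True-score variance = [0.81 + 0.93 + 0.58] + 2.86 = 2.32 + 2.86 = 5.18.
Reliability = 5.18 / 5.86 = 0.884.

0.884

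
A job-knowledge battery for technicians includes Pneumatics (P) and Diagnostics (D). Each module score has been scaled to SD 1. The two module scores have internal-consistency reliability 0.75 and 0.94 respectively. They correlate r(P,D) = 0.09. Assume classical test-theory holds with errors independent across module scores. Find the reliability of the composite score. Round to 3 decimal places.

0.858

Var(P+D) = 2 + 2·[0.09] = 2 + 0.18 = 2.18.
With uncorrelated errors the cross-covariances are all true-score covariance, so they carry over unchanged; only the diagonal terms shrink to ρᵢσᵢ².
True-score variance = [0.75 + 0.94] + 0.18 = 1.69 + 0.18 = 1.87.
Reliability = 1.87 / 2.18 = 0.858.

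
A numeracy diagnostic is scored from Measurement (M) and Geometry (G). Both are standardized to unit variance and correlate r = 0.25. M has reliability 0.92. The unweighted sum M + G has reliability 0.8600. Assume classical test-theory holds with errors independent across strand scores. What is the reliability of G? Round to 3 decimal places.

0.730

Var(M+G) = 2 + 2·0.25 = 2.500.
True-score variance = ρ_M + ρ_G + 2·0.25, so 0.8600 = (0.92 + ρ_G + 0.50) / 2.500.
ρ_G = 0.8600·2.500 − 0.92 − 0.50 = 0.730.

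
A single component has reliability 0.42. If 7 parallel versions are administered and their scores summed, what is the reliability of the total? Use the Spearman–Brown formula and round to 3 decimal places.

ρ_k = kρ / (1 + (k−1)ρ) = 7·0.42 / (1 + 6·0.42) = 2.940 / 3.520 = 0.835.

0.835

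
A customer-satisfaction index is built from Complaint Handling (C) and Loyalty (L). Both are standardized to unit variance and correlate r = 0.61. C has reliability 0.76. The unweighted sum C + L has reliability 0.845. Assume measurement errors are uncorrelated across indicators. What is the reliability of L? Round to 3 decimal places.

0.741

Var(C+L) = 2 + 2·0.61 = 3.220.
True-score variance = ρ_C + ρ_L + 2·0.61, so 0.845 = (0.76 + ρ_L + 1.22) / 3.220.
ρ_L = 0.845·3.220 − 0.76 − 1.22 = 0.741.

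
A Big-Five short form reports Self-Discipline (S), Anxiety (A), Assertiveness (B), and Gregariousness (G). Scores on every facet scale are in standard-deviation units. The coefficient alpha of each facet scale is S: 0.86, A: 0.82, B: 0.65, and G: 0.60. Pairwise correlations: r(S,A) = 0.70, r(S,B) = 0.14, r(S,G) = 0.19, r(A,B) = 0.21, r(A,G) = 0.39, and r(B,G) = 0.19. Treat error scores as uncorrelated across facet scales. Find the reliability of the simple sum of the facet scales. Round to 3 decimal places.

0.860

Var(S+A+B+G) = 4 + 2·[0.70 + 0.14 + 0.19 + 0.21 + 0.39 + 0.19] = 4 + 3.64 = 7.64.
Because errors are independent across components, Cov(Tᵢ,Tⱼ) = Cov(Xᵢ,Xⱼ); the off-diagonal part of the true-score variance is the same as above.
True-score variance = [0.86 + 0.82 + 0.65 + 0.60] + 3.64 = 2.93 + 3.64 = 6.57.
Reliability = 6.57 / 7.64 = 0.860.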